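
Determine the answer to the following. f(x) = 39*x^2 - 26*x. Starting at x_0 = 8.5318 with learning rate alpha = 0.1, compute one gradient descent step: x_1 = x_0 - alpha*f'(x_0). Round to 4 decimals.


We compute the gradient at x_0 and apply the update.
f'(x) = 78*x - 26
f'(8.5318) = 78*8.5318 - 26 = 639.4804
x_1 = 8.5318 - 0.1*639.4804 = -55.4162


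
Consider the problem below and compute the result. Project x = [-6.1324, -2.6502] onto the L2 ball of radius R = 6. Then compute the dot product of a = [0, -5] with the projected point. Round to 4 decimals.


Step 1: Compute ||x|| (intermediates to 6 decimals).
||x|| = sqrt((-6.1324)^2 + (-2.6502)^2) = 6.680561
Step 2: Project.
Since ||x|| > R, scale = R/||x|| = 6/6.680561 = 0.898128, proj(x) = scale * x
proj(x) = [-5.50768, -2.380219]
Step 3: Dot product.
a^T * proj(x) = 0*(-5.50768) - 5*(-2.380219) = 11.9011


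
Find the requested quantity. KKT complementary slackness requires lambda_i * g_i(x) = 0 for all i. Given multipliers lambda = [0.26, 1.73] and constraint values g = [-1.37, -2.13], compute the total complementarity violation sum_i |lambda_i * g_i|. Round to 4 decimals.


KKT complementary slackness check:
lambda_1 * g_1 = 0.26 * -1.37 = -0.3562
lambda_2 * g_2 = 1.73 * -2.13 = -3.6849
Total violation = 0.3562 + 3.6849 = 4.0411


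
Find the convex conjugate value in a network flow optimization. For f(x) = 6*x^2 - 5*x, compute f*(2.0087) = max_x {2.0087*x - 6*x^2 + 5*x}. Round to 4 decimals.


f*(y) = sup_x {y*x - a*x^2 - b*x} = sup_x {(y-b)*x - a*x^2}
FOC: (y - b) - 2a*x = 0 => x* = (y - b)/(2a)
x* = (2.0087 + 5)/(2*6) = 0.5841
f*(2.0087) = (y-b)^2/(4a) = (2.0087 + 5)^2/(4*6)
= 49.1219/24 = 2.0467


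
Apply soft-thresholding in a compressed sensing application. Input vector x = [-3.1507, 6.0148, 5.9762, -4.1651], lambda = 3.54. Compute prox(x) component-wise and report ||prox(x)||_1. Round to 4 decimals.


Soft-thresholding with lambda = 3.54:
prox(-3.1507) = sign(-3.1507)*max(|-3.1507| - 3.54, 0) = 0.0
prox(6.0148) = sign(6.0148)*max(|6.0148| - 3.54, 0) = 2.4748
prox(5.9762) = sign(5.9762)*max(|5.9762| - 3.54, 0) = 2.4362
prox(-4.1651) = sign(-4.1651)*max(|-4.1651| - 3.54, 0) = -0.6251
prox(x) = [0.0, 2.4748, 2.4362, -0.6251]
||prox(x)||_1 = 0.0 + 2.4748 + 2.4362 + 0.6251 = 5.5361


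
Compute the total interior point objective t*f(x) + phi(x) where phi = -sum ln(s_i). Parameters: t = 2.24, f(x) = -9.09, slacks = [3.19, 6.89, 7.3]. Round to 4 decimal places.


Step 1: Compute log-barrier.
ln values: [1.16, 1.9301, 1.9879]
phi = -(1.16 + 1.9301 + 1.9879) = -5.078
Step 2: Compute augmented objective.
t*f(x) = 2.24*-9.09 = -20.3616
Total = -20.3616 - 5.078 = -25.4396


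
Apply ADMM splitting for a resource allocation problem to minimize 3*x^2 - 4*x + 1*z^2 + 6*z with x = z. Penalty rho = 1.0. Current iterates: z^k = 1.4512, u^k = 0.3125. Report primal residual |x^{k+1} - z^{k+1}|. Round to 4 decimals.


ADMM iteration with rho = 1.0, z^k = 1.4512, u^k = 0.3125
Step 1: x-update.
Minimize 3*x^2 - 4*x + (1.0/2)*(x - 1.4512 + 0.3125)^2
FOC: (2*3 + 1.0)*x = 4 + 1.0*(1.4512 - 0.3125)
x^{k+1} = 0.7341
Step 2: z-update.
Minimize 1*z^2 + 6*z + (1.0/2)*(0.7341 - z + 0.3125)^2
FOC: (2*1 + 1.0)*z = -6 + 1.0*(0.7341 + 0.3125)
z^{k+1} = -1.6511
Step 3: u-update.
u^{k+1} = 0.3125 + 0.7341 + 1.6511 = 2.6977
Step 4: Primal residual = |0.7341 + 1.6511| = 2.3852


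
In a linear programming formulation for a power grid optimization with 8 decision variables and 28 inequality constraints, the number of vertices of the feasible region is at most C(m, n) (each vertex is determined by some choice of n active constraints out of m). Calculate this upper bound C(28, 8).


Each vertex corresponds to some choice of n active constraints out of m, so the number of vertices is at most C(m, n) = m! / (n!(m-n)!).
m = 28, n = 8
Numerator: 28 * 27 * 26 * 25 * 24 * 23 * 22 * 21
Denominator: 8! = 40320
C(28, 8) = 3108105


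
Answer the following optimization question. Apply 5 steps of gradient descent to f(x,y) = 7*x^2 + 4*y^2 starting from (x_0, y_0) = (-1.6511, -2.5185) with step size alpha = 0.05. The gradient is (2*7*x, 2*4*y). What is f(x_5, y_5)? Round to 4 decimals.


Gradient descent on f(x,y) = 7*x^2 + 4*y^2.
Starting point: (-1.6511, -2.5185), alpha = 0.05
Step 1: grad_x = 2*7*-1.6511 = -23.1154, grad_y = 2*4*-2.5185 = -20.148
  x_1 = -1.6511 - 0.05*-23.1154 = -0.4953
  y_1 = -2.5185 - 0.05*-20.148 = -1.5111
Step 2: grad_x = 2*7*-0.4953 = -6.9346, grad_y = 2*4*-1.5111 = -12.0888
  x_2 = -0.4953 - 0.05*-6.9346 = -0.1486
  y_2 = -1.5111 - 0.05*-12.0888 = -0.9067
Step 3: grad_x = 2*7*-0.1486 = -2.0804, grad_y = 2*4*-0.9067 = -7.2533
  x_3 = -0.1486 - 0.05*-2.0804 = -0.0446
  y_3 = -0.9067 - 0.05*-7.2533 = -0.544
Step 4: grad_x = 2*7*-0.0446 = -0.6241, grad_y = 2*4*-0.544 = -4.352
  x_4 = -0.0446 - 0.05*-0.6241 = -0.0134
  y_4 = -0.544 - 0.05*-4.352 = -0.3264
Step 5: grad_x = 2*7*-0.0134 = -0.1872, grad_y = 2*4*-0.3264 = -2.6112
  x_5 = -0.0134 - 0.05*-0.1872 = -0.004
  y_5 = -0.3264 - 0.05*-2.6112 = -0.1958
f(-0.004, -0.1958) = 7*(-0.004)^2 + 4*(-0.1958)^2 = 0.1535


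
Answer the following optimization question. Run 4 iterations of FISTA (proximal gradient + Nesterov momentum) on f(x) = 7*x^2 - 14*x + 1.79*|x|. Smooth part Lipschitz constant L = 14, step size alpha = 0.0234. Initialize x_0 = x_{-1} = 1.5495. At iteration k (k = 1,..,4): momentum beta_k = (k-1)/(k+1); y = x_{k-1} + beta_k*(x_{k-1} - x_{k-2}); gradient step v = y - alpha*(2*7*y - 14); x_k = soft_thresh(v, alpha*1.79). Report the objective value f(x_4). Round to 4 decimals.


FISTA on f(x) = 7*x^2 - 14*x + 1.79*|x|
L = 14, alpha = 0.0234
Iteration 1: beta = 0.0, y = 1.5495 + 0.0*(1.5495 - 1.5495) = 1.5495
  grad(y) = 7.693, v = y - alpha*grad = 1.3695
  prox(v) = soft_thresh(1.3695, 0.0419) = 1.3276
Iteration 2: beta = 0.3333, y = 1.3276 + 0.3333*(1.3276 - 1.5495) = 1.2536
  grad(y) = 3.5508, v = y - alpha*grad = 1.1705
  prox(v) = soft_thresh(1.1705, 0.0419) = 1.1287
Iteration 3: beta = 0.5, y = 1.1287 + 0.5*(1.1287 - 1.3276) = 1.0292
  grad(y) = 0.4086, v = y - alpha*grad = 1.0196
  prox(v) = soft_thresh(1.0196, 0.0419) = 0.9777
Iteration 4: beta = 0.6, y = 0.9777 + 0.6*(0.9777 - 1.1287) = 0.8872
  grad(y) = -1.5794, v = y - alpha*grad = 0.9241
  prox(v) = soft_thresh(0.9241, 0.0419) = 0.8823
f(x_4) = 7*0.8823^2 - 14*0.8823 + 1.79*|0.8823| = -5.3237


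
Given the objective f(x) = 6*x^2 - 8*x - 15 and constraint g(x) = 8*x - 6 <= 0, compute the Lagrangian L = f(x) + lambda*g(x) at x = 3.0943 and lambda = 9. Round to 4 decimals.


Step 1: Evaluate f(x).
f(3.0943) = 6*3.0943^2 - 8*3.0943 - 15 = 17.6938
Step 2: Evaluate g(x).
g(3.0943) = 8*3.0943 - 6 = 18.7544
Step 3: Compute Lagrangian.
L = 17.6938 + 9*18.7544 = 186.4834


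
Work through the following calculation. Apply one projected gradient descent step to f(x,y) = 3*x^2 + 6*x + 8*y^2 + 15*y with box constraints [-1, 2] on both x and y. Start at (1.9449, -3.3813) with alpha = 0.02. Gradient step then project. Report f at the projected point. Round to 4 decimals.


Step 1: Compute gradient at (1.9449, -3.3813).
grad_x = 2*3*1.9449 + 6 = 17.6694
grad_y = 2*8*-3.3813 + 15 = -39.1008
Step 2: Gradient step.
x_raw = 1.9449 - 0.02*17.6694 = 1.5915
y_raw = -3.3813 - 0.02*-39.1008 = -2.5993
Step 3: Project onto [-1, 2].
x_proj = clip(1.5915) = 1.5915
y_proj = clip(-2.5993) = -1.0
Step 4: Evaluate f.
f(1.5915, -1.0) = 10.1478


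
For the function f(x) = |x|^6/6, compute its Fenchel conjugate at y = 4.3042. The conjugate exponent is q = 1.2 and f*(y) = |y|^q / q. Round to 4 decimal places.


The conjugate exponent q satisfies 1/p + 1/q = 1.
p = 6, so q = 6/(6 - 1) = 1.2
|y|^q = 4.3042^1.2 = 5.7633
f*(4.3042) = 5.7633 / 1.2 = 4.8027


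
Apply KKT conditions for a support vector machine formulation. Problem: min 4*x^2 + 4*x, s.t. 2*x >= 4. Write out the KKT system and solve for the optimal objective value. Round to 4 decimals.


Step 1: Try lambda = 0 (constraint inactive).
x_unc = -4/(2*4) = -0.5
Check: 2*-0.5 = -1.0 < 4 -- violated!
Step 2: Constraint must be active: 2*x = 4
x* = 4/2 = 2.0
lambda = (2*4*2.0 + 4)/2 = 10.0
Step 3: Compute optimal value.
f(x*) = 4*2.0^2 + 4*2.0 = 24.0


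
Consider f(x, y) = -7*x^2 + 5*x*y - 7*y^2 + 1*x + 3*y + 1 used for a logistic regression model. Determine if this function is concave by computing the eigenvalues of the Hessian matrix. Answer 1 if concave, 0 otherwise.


The Hessian of f(x,y) = -7*x^2 + 5*x*y - 7*y^2 + 1*x + 3*y + 1 is:
H = [[-14, 5], [5, -14]]
Trace = -14 - 14 = -28
Determinant = -14*-14 - (5)^2 = 171
Discriminant = (-28)^2 - 4*171 = 100.0
Eigenvalues: lambda_1 = -19.0, lambda_2 = -9.0
The function is concave.

1


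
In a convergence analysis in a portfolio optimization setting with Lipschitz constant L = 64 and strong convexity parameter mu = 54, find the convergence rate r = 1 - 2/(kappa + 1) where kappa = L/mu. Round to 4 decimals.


Step 1: Compute the condition number.
kappa = L/mu = 64/54 = 1.1852
Step 2: Compute the convergence rate.
r = 1 - 2/(kappa + 1) = 1 - 2*mu/(L + mu) = (L - mu)/(L + mu) = 10/118 = 0.0847


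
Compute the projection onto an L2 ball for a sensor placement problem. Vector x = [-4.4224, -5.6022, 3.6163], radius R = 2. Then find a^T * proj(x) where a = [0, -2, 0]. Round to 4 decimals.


Step 1: Compute ||x|| (intermediates to 6 decimals).
||x|| = sqrt((-4.4224)^2 + (-5.6022)^2 + 3.6163^2) = 8.001243
Step 2: Project.
Since ||x|| > R, scale = R/||x|| = 2/8.001243 = 0.249961, proj(x) = scale * x
proj(x) = [-1.105428, -1.400332, 0.903934]
Step 3: Dot product.
a^T * proj(x) = 0*(-1.105428) - 2*(-1.400332) + 0*0.903934 = 2.8007


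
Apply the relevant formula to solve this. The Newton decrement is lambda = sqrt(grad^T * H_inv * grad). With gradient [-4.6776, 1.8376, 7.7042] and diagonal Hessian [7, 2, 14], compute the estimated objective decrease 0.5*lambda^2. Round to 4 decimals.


Step 1: H is diagonal, so H^(-1) * g = [-0.6682, 0.9188, 0.5503].
Step 2: g^T H^(-1) g = sum_i g_i^2 / H_ii
  = (-4.6776)^2/7 + (1.8376)^2/2 + (7.7042)^2/14
  = 3.1257 + 1.6884 + 4.2396 = 9.0537
Step 3: Objective decrease = 0.5 * g^T H^(-1) g = 4.5269


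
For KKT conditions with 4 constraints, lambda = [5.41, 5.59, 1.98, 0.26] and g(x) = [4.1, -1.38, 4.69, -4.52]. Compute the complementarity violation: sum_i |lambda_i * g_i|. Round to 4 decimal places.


KKT complementary slackness check:
lambda_1 * g_1 = 5.41 * 4.1 = 22.181
lambda_2 * g_2 = 5.59 * -1.38 = -7.7142
lambda_3 * g_3 = 1.98 * 4.69 = 9.2862
lambda_4 * g_4 = 0.26 * -4.52 = -1.1752
Total violation = 22.181 + 7.7142 + 9.2862 + 1.1752 = 40.3566


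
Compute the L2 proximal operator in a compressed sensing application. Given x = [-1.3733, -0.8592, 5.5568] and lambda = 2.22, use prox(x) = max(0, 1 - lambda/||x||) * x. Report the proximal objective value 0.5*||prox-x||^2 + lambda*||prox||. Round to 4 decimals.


Step 1: Compute ||x||.
||x|| = 5.7881
Step 2: Compute scaling factor.
scale = max(0, 1 - 2.22/5.7881) = 0.6165
Step 3: prox(x) = [-0.8466, -0.5297, 3.4255]
||prox(x)|| = 3.5681
Step 4: Proximal objective.
0.5*||prox-x||^2 = 2.4642
lambda*||prox|| = 7.9212
Total = 10.3854


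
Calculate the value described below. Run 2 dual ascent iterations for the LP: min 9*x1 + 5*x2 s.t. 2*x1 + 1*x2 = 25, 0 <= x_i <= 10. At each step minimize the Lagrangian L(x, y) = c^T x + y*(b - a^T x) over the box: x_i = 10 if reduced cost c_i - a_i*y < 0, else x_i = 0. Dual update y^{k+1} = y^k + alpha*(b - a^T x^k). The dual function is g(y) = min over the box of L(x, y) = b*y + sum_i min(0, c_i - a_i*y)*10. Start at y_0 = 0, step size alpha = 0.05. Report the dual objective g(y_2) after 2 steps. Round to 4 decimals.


Dual ascent for LP: min 9*x1 + 5*x2, 2*x1 + 1*x2 = 25, 0 <= x_i <= 10
Step 1: y^k = 0.0, reduced costs: (9.0, 5.0)
  x^k = (0.0, 0.0), subgradient = b - a^T x = 25.0
  y^{k+1} = 0.0 + 0.05*25.0 = 1.25
Step 2: y^k = 1.25, reduced costs: (6.5, 3.75)
  x^k = (0.0, 0.0), subgradient = b - a^T x = 25.0
  y^{k+1} = 1.25 + 0.05*25.0 = 2.5
Dual objective at y_2 = 2.5: reduced costs (4.0, 2.5), box minimizer x = (0.0, 0.0)
g(y_2) = b*y + (c1 - a1*y)*x1 + (c2 - a2*y)*x2 = 25*2.5 + 4.0*0.0 + 2.5*0.0 = 62.5 + 0.0 + 0.0 = 62.5


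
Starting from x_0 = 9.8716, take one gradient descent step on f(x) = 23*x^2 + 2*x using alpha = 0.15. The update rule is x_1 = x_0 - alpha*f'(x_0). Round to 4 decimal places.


We compute the gradient at x_0 and apply the update.
f'(x) = 46*x + 2
f'(9.8716) = 46*9.8716 + 2 = 456.0936
x_1 = 9.8716 - 0.15*456.0936 = -58.5424


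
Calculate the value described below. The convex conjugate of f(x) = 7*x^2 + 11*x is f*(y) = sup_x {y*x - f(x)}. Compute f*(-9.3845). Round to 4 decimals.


f*(y) = sup_x {y*x - a*x^2 - b*x} = sup_x {(y-b)*x - a*x^2}
FOC: (y - b) - 2a*x = 0 => x* = (y - b)/(2a)
x* = (-9.3845 - 11)/(2*7) = -1.456
f*(-9.3845) = (y-b)^2/(4a) = (-9.3845 - 11)^2/(4*7)
= 415.5278/28 = 14.8403


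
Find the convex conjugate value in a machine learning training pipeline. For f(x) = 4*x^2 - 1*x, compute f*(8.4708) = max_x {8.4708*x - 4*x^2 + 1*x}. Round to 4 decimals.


f*(y) = sup_x {y*x - a*x^2 - b*x} = sup_x {(y-b)*x - a*x^2}
FOC: (y - b) - 2a*x = 0 => x* = (y - b)/(2a)
x* = (8.4708 + 1)/(2*4) = 1.1839
f*(8.4708) = (y-b)^2/(4a) = (8.4708 + 1)^2/(4*4)
= 89.6961/16 = 5.606


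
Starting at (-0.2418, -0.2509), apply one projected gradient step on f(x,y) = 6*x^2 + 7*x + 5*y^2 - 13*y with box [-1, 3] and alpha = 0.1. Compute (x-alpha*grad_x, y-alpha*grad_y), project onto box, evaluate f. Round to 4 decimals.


Step 1: Compute gradient at (-0.2418, -0.2509).
grad_x = 2*6*-0.2418 + 7 = 4.0984
grad_y = 2*5*-0.2509 - 13 = -15.509
Step 2: Gradient step.
x_raw = -0.2418 - 0.1*4.0984 = -0.6516
y_raw = -0.2509 - 0.1*-15.509 = 1.3
Step 3: Project onto [-1, 3].
x_proj = clip(-0.6516) = -0.6516
y_proj = clip(1.3) = 1.3
Step 4: Evaluate f.
f(-0.6516, 1.3) = -10.4637


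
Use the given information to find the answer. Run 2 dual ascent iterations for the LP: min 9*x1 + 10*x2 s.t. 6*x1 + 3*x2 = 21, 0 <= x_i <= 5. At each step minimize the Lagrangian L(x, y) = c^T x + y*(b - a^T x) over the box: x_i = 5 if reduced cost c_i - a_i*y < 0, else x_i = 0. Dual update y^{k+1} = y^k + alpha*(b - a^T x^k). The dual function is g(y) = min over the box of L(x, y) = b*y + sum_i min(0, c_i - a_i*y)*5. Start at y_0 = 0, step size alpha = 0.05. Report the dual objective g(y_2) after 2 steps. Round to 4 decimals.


Dual ascent for LP: min 9*x1 + 10*x2, 6*x1 + 3*x2 = 21, 0 <= x_i <= 5
Step 1: y^k = 0.0, reduced costs: (9.0, 10.0)
  x^k = (0.0, 0.0), subgradient = b - a^T x = 21.0
  y^{k+1} = 0.0 + 0.05*21.0 = 1.05
Step 2: y^k = 1.05, reduced costs: (2.7, 6.85)
  x^k = (0.0, 0.0), subgradient = b - a^T x = 21.0
  y^{k+1} = 1.05 + 0.05*21.0 = 2.1
Dual objective at y_2 = 2.1: reduced costs (-3.6, 3.7), box minimizer x = (5.0, 0.0)
g(y_2) = b*y + (c1 - a1*y)*x1 + (c2 - a2*y)*x2 = 21*2.1 + (-3.6)*5.0 + 3.7*0.0 = 44.1 - 18.0 + 0.0 = 26.1


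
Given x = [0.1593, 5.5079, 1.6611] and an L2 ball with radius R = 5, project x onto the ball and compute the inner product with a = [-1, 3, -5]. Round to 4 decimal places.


Step 1: Compute ||x|| (intermediates to 6 decimals).
||x|| = sqrt(0.1593^2 + 5.5079^2 + 1.6611^2) = 5.755136
Step 2: Project.
Since ||x|| > R, scale = R/||x|| = 5/5.755136 = 0.868789, proj(x) = scale * x
proj(x) = [0.138398, 4.785203, 1.443145]
Step 3: Dot product.
a^T * proj(x) = -1*0.138398 + 3*4.785203 - 5*1.443145 = 7.0015


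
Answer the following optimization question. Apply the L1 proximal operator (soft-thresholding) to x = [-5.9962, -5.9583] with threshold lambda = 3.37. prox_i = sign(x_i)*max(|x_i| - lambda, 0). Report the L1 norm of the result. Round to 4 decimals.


Soft-thresholding with lambda = 3.37:
prox(-5.9962) = sign(-5.9962)*max(|-5.9962| - 3.37, 0) = -2.6262
prox(-5.9583) = sign(-5.9583)*max(|-5.9583| - 3.37, 0) = -2.5883
prox(x) = [-2.6262, -2.5883]
||prox(x)||_1 = 2.6262 + 2.5883 = 5.2145


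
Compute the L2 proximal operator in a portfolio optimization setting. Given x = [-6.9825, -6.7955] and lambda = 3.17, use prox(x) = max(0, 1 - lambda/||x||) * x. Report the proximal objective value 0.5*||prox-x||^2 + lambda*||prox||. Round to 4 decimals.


Step 1: Compute ||x||.
||x|| = 9.7434
Step 2: Compute scaling factor.
scale = max(0, 1 - 3.17/9.7434) = 0.6747
Step 3: prox(x) = [-4.7108, -4.5846]
||prox(x)|| = 6.5734
Step 4: Proximal objective.
0.5*||prox-x||^2 = 5.0245
lambda*||prox|| = 20.8377
Total = 25.8622


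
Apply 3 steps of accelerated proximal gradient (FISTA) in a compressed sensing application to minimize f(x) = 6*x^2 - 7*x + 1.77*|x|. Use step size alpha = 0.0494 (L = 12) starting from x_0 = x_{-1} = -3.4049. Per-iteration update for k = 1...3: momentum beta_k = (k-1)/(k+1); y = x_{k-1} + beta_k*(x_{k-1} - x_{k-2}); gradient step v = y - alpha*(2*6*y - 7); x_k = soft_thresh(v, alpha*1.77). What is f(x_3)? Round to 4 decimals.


FISTA on f(x) = 6*x^2 - 7*x + 1.77*|x|
L = 12, alpha = 0.0494
Iteration 1: beta = 0.0, y = -3.4049 + 0.0*(-3.4049 + 3.4049) = -3.4049
  grad(y) = -47.8588, v = y - alpha*grad = -1.0407
  prox(v) = soft_thresh(-1.0407, 0.0874) = -0.9532
Iteration 2: beta = 0.3333, y = -0.9532 + 0.3333*(-0.9532 + 3.4049) = -0.136
  grad(y) = -8.6322, v = y - alpha*grad = 0.2904
  prox(v) = soft_thresh(0.2904, 0.0874) = 0.203
Iteration 3: beta = 0.5, y = 0.203 + 0.5*(0.203 + 0.9532) = 0.7811
  grad(y) = 2.373, v = y - alpha*grad = 0.6639
  prox(v) = soft_thresh(0.6639, 0.0874) = 0.5764
f(x_3) = 6*0.5764^2 - 7*0.5764 + 1.77*|0.5764| = -1.0211


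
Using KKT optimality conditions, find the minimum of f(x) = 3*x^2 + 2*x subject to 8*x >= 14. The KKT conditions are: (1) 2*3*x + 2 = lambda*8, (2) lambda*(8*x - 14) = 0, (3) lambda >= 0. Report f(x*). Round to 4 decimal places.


Step 1: Try lambda = 0 (constraint inactive).
x_unc = -2/(2*3) = -0.3333
Check: 8*-0.3333 = -2.6664 < 14 -- violated!
Step 2: Constraint must be active: 8*x = 14
x* = 14/8 = 1.75
lambda = (2*3*1.75 + 2)/8 = 1.5625
Step 3: Compute optimal value.
f(x*) = 3*1.75^2 + 2*1.75 = 12.6875


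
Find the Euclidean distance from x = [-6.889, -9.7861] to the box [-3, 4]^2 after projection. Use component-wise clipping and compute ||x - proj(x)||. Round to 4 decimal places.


Project each component onto [-3, 4].
clip(-6.889) = -3.0, clip(-9.7861) = -3.0
Projection = [-3.0, -3.0]
Squared diffs: [15.1243, 46.0512]
Distance = sqrt(61.1755) = 7.8215


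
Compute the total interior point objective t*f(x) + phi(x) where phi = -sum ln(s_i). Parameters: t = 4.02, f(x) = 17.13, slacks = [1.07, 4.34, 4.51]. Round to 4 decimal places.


Step 1: Compute log-barrier.
ln values: [0.0677, 1.4679, 1.5063]
phi = -(0.0677 + 1.4679 + 1.5063) = -3.0418
Step 2: Compute augmented objective.
t*f(x) = 4.02*17.13 = 68.8626
Total = 68.8626 - 3.0418 = 65.8208


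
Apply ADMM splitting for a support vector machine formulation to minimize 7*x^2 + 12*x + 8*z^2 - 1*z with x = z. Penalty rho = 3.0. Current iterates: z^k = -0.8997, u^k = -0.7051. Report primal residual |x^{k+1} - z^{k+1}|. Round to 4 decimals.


ADMM iteration with rho = 3.0, z^k = -0.8997, u^k = -0.7051
Step 1: x-update.
Minimize 7*x^2 + 12*x + (3.0/2)*(x + 0.8997 - 0.7051)^2
FOC: (2*7 + 3.0)*x = -12 + 3.0*(-0.8997 + 0.7051)
x^{k+1} = -0.7402
Step 2: z-update.
Minimize 8*z^2 - 1*z + (3.0/2)*(-0.7402 - z - 0.7051)^2
FOC: (2*8 + 3.0)*z = 1 + 3.0*(-0.7402 - 0.7051)
z^{k+1} = -0.1756
Step 3: u-update.
u^{k+1} = -0.7051 - 0.7402 + 0.1756 = -1.2697
Step 4: Primal residual = |-0.7402 + 0.1756| = 0.5646


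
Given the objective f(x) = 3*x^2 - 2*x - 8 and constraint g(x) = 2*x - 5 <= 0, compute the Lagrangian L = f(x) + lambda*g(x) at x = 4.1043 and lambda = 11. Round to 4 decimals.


Step 1: Evaluate f(x).
f(4.1043) = 3*4.1043^2 - 2*4.1043 - 8 = 34.3272
Step 2: Evaluate g(x).
g(4.1043) = 2*4.1043 - 5 = 3.2086
Step 3: Compute Lagrangian.
L = 34.3272 + 11*3.2086 = 69.6218


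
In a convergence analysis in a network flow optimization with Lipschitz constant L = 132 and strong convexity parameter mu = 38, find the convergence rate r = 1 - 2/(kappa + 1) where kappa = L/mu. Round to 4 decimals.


Step 1: Compute the condition number.
kappa = L/mu = 132/38 = 3.4737
Step 2: Compute the convergence rate.
r = 1 - 2/(kappa + 1) = 1 - 2*mu/(L + mu) = (L - mu)/(L + mu) = 94/170 = 0.5529


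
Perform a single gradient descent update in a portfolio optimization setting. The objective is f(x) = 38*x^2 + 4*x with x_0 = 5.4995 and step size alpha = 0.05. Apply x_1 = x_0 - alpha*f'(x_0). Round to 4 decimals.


We compute the gradient at x_0 and apply the update.
f'(x) = 76*x + 4
f'(5.4995) = 76*5.4995 + 4 = 421.962
x_1 = 5.4995 - 0.05*421.962 = -15.5986


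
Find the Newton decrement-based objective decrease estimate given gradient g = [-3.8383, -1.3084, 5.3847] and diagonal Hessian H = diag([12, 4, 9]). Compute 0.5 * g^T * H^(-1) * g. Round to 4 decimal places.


Step 1: H is diagonal, so H^(-1) * g = [-0.3199, -0.3271, 0.5983].
Step 2: g^T H^(-1) g = sum_i g_i^2 / H_ii
  = (-3.8383)^2/12 + (-1.3084)^2/4 + (5.3847)^2/9
  = 1.2277 + 0.428 + 3.2217 = 4.8774
Step 3: Objective decrease = 0.5 * g^T H^(-1) g = 2.4387


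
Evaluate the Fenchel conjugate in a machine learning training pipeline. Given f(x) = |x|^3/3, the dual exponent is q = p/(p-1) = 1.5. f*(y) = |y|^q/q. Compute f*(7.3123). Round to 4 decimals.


The conjugate exponent q satisfies 1/p + 1/q = 1.
p = 3, so q = 3/(3 - 1) = 1.5
|y|^q = 7.3123^1.5 = 19.7734
f*(7.3123) = 19.7734 / 1.5 = 13.1823


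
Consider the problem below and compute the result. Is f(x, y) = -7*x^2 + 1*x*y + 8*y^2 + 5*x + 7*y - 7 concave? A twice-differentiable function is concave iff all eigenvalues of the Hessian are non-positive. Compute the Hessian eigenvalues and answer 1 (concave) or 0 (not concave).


The Hessian of f(x,y) = -7*x^2 + 1*x*y + 8*y^2 + 5*x + 7*y - 7 is:
H = [[-14, 1], [1, 16]]
Trace = -14 + 16 = 2
Determinant = -14*16 - (1)^2 = -225
Discriminant = (2)^2 - 4*-225 = 904.0
Eigenvalues: lambda_1 = -14.0333, lambda_2 = 16.0333
The function is not concave.

0


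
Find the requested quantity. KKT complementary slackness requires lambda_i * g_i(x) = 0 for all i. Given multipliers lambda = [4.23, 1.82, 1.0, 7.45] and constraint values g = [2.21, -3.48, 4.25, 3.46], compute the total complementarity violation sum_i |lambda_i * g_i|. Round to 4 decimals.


KKT complementary slackness check:
lambda_1 * g_1 = 4.23 * 2.21 = 9.3483
lambda_2 * g_2 = 1.82 * -3.48 = -6.3336
lambda_3 * g_3 = 1.0 * 4.25 = 4.25
lambda_4 * g_4 = 7.45 * 3.46 = 25.777
Total violation = 9.3483 + 6.3336 + 4.25 + 25.777 = 45.7089


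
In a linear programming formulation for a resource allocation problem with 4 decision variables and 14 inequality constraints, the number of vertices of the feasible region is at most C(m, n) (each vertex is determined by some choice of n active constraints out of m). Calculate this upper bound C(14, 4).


Each vertex corresponds to some choice of n active constraints out of m, so the number of vertices is at most C(m, n) = m! / (n!(m-n)!).
m = 14, n = 4
Numerator: 14 * 13 * 12 * 11
Denominator: 4! = 24
C(14, 4) = 1001


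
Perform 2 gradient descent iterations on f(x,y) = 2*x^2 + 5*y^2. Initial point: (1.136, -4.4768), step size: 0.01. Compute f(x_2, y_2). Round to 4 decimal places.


Gradient descent on f(x,y) = 2*x^2 + 5*y^2.
Starting point: (1.136, -4.4768), alpha = 0.01
Step 1: grad_x = 2*2*1.136 = 4.544, grad_y = 2*5*-4.4768 = -44.768
  x_1 = 1.136 - 0.01*4.544 = 1.0906
  y_1 = -4.4768 - 0.01*-44.768 = -4.0291
Step 2: grad_x = 2*2*1.0906 = 4.3622, grad_y = 2*5*-4.0291 = -40.2912
  x_2 = 1.0906 - 0.01*4.3622 = 1.0469
  y_2 = -4.0291 - 0.01*-40.2912 = -3.6262
f(1.0469, -3.6262) = 2*1.0469^2 + 5*(-3.6262)^2 = 67.9391


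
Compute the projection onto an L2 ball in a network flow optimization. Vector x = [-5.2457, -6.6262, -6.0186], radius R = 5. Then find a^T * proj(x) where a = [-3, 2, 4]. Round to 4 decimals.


Step 1: Compute ||x|| (intermediates to 6 decimals).
||x|| = sqrt((-5.2457)^2 + (-6.6262)^2 + (-6.0186)^2) = 10.375328
Step 2: Project.
Since ||x|| > R, scale = R/||x|| = 5/10.375328 = 0.481912, proj(x) = scale * x
proj(x) = [-2.527966, -3.193245, -2.900436]
Step 3: Dot product.
a^T * proj(x) = -3*(-2.527966) + 2*(-3.193245) + 4*(-2.900436) = -10.4043


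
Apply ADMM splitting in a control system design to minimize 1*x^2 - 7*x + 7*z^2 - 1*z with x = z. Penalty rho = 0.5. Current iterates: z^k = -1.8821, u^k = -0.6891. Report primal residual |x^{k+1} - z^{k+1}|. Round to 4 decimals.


ADMM iteration with rho = 0.5, z^k = -1.8821, u^k = -0.6891
Step 1: x-update.
Minimize 1*x^2 - 7*x + (0.5/2)*(x + 1.8821 - 0.6891)^2
FOC: (2*1 + 0.5)*x = 7 + 0.5*(-1.8821 + 0.6891)
x^{k+1} = 2.5614
Step 2: z-update.
Minimize 7*z^2 - 1*z + (0.5/2)*(2.5614 - z - 0.6891)^2
FOC: (2*7 + 0.5)*z = 1 + 0.5*(2.5614 - 0.6891)
z^{k+1} = 0.1335
Step 3: u-update.
u^{k+1} = -0.6891 + 2.5614 - 0.1335 = 1.7388
Step 4: Primal residual = |2.5614 - 0.1335| = 2.4279


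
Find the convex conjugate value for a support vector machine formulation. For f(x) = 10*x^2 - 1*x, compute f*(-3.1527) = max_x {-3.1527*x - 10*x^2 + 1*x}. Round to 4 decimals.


f*(y) = sup_x {y*x - a*x^2 - b*x} = sup_x {(y-b)*x - a*x^2}
FOC: (y - b) - 2a*x = 0 => x* = (y - b)/(2a)
x* = (-3.1527 + 1)/(2*10) = -0.1076
f*(-3.1527) = (y-b)^2/(4a) = (-3.1527 + 1)^2/(4*10)
= 4.6341/40 = 0.1159


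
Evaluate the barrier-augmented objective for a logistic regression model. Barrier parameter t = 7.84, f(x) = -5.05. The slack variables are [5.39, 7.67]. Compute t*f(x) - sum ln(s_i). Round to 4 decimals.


Step 1: Compute log-barrier.
ln values: [1.6845, 2.0373]
phi = -(1.6845 + 2.0373) = -3.7219
Step 2: Compute augmented objective.
t*f(x) = 7.84*-5.05 = -39.592
Total = -39.592 - 3.7219 = -43.3139


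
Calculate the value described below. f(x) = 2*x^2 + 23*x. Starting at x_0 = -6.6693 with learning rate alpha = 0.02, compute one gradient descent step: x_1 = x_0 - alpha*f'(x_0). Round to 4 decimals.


We compute the gradient at x_0 and apply the update.
f'(x) = 4*x + 23
f'(-6.6693) = 4*-6.6693 + 23 = -3.6772
x_1 = -6.6693 - 0.02*-3.6772 = -6.5958


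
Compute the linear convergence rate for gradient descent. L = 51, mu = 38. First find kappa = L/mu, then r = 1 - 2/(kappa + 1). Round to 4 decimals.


Step 1: Compute the condition number.
kappa = L/mu = 51/38 = 1.3421
Step 2: Compute the convergence rate.
r = 1 - 2/(kappa + 1) = 1 - 2*mu/(L + mu) = (L - mu)/(L + mu) = 13/89 = 0.1461


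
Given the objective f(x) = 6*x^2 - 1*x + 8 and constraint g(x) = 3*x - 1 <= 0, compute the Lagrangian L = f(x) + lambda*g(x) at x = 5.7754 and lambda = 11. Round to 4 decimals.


Step 1: Evaluate f(x).
f(5.7754) = 6*5.7754^2 - 1*5.7754 + 8 = 202.3561
Step 2: Evaluate g(x).
g(5.7754) = 3*5.7754 - 1 = 16.3262
Step 3: Compute Lagrangian.
L = 202.3561 + 11*16.3262 = 381.9443


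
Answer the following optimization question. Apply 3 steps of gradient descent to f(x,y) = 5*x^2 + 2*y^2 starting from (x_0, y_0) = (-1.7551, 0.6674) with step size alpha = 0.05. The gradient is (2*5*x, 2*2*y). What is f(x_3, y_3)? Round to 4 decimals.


Gradient descent on f(x,y) = 5*x^2 + 2*y^2.
Starting point: (-1.7551, 0.6674), alpha = 0.05
Step 1: grad_x = 2*5*-1.7551 = -17.551, grad_y = 2*2*0.6674 = 2.6696
  x_1 = -1.7551 - 0.05*-17.551 = -0.8776
  y_1 = 0.6674 - 0.05*2.6696 = 0.5339
Step 2: grad_x = 2*5*-0.8776 = -8.7755, grad_y = 2*2*0.5339 = 2.1357
  x_2 = -0.8776 - 0.05*-8.7755 = -0.4388
  y_2 = 0.5339 - 0.05*2.1357 = 0.4271
Step 3: grad_x = 2*5*-0.4388 = -4.3878, grad_y = 2*2*0.4271 = 1.7085
  x_3 = -0.4388 - 0.05*-4.3878 = -0.2194
  y_3 = 0.4271 - 0.05*1.7085 = 0.3417
f(-0.2194, 0.3417) = 5*(-0.2194)^2 + 2*0.3417^2 = 0.4742


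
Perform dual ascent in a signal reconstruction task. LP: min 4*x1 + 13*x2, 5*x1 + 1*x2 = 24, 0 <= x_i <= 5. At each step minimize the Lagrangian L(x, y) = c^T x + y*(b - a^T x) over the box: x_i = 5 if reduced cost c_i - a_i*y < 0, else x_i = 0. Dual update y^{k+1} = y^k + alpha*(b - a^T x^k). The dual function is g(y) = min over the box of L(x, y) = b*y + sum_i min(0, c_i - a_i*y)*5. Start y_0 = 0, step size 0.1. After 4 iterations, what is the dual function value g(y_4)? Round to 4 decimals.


Dual ascent for LP: min 4*x1 + 13*x2, 5*x1 + 1*x2 = 24, 0 <= x_i <= 5
Step 1: y^k = 0.0, reduced costs: (4.0, 13.0)
  x^k = (0.0, 0.0), subgradient = b - a^T x = 24.0
  y^{k+1} = 0.0 + 0.1*24.0 = 2.4
Step 2: y^k = 2.4, reduced costs: (-8.0, 10.6)
  x^k = (5.0, 0.0), subgradient = b - a^T x = -1.0
  y^{k+1} = 2.4 + 0.1*-1.0 = 2.3
Step 3: y^k = 2.3, reduced costs: (-7.5, 10.7)
  x^k = (5.0, 0.0), subgradient = b - a^T x = -1.0
  y^{k+1} = 2.3 + 0.1*-1.0 = 2.2
Step 4: y^k = 2.2, reduced costs: (-7.0, 10.8)
  x^k = (5.0, 0.0), subgradient = b - a^T x = -1.0
  y^{k+1} = 2.2 + 0.1*-1.0 = 2.1
Dual objective at y_4 = 2.1: reduced costs (-6.5, 10.9), box minimizer x = (5.0, 0.0)
g(y_4) = b*y + (c1 - a1*y)*x1 + (c2 - a2*y)*x2 = 24*2.1 + (-6.5)*5.0 + 10.9*0.0 = 50.4 - 32.5 + 0.0 = 17.9


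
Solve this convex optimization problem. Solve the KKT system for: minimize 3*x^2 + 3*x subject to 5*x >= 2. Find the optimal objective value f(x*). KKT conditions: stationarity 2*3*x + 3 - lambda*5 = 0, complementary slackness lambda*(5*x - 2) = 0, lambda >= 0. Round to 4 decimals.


Step 1: Try lambda = 0 (constraint inactive).
x_unc = -3/(2*3) = -0.5
Check: 5*-0.5 = -2.5 < 2 -- violated!
Step 2: Constraint must be active: 5*x = 2
x* = 2/5 = 0.4
lambda = (2*3*0.4 + 3)/5 = 1.08
Step 3: Compute optimal value.
f(x*) = 3*0.4^2 + 3*0.4 = 1.68


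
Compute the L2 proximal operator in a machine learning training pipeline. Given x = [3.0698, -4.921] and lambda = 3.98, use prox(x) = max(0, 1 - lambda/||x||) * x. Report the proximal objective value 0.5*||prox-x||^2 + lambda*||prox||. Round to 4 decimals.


Step 1: Compute ||x||.
||x|| = 5.8
Step 2: Compute scaling factor.
scale = max(0, 1 - 3.98/5.8) = 0.3138
Step 3: prox(x) = [0.9633, -1.5442]
||prox(x)|| = 1.82
Step 4: Proximal objective.
0.5*||prox-x||^2 = 7.9202
lambda*||prox|| = 7.2436
Total = 15.1638


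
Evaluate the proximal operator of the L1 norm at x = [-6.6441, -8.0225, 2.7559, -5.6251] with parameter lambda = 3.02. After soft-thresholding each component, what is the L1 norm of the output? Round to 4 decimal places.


Soft-thresholding with lambda = 3.02:
prox(-6.6441) = sign(-6.6441)*max(|-6.6441| - 3.02, 0) = -3.6241
prox(-8.0225) = sign(-8.0225)*max(|-8.0225| - 3.02, 0) = -5.0025
prox(2.7559) = sign(2.7559)*max(|2.7559| - 3.02, 0) = 0.0
prox(-5.6251) = sign(-5.6251)*max(|-5.6251| - 3.02, 0) = -2.6051
prox(x) = [-3.6241, -5.0025, 0.0, -2.6051]
||prox(x)||_1 = 3.6241 + 5.0025 + 0.0 + 2.6051 = 11.2317


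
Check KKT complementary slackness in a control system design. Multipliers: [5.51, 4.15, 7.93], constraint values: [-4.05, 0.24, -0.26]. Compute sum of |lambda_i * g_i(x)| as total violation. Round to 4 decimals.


KKT complementary slackness check:
lambda_1 * g_1 = 5.51 * -4.05 = -22.3155
lambda_2 * g_2 = 4.15 * 0.24 = 0.996
lambda_3 * g_3 = 7.93 * -0.26 = -2.0618
Total violation = 22.3155 + 0.996 + 2.0618 = 25.3733


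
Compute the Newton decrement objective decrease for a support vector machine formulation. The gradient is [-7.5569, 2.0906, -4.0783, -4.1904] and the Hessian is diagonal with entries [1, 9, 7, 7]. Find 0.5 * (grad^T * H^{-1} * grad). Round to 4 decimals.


Step 1: H is diagonal, so H^(-1) * g = [-7.5569, 0.2323, -0.5826, -0.5986].
Step 2: g^T H^(-1) g = sum_i g_i^2 / H_ii
  = (-7.5569)^2/1 + (2.0906)^2/9 + (-4.0783)^2/7 + (-4.1904)^2/7
  = 57.1067 + 0.4856 + 2.3761 + 2.5085 = 62.4769
Step 3: Objective decrease = 0.5 * g^T H^(-1) g = 31.2385


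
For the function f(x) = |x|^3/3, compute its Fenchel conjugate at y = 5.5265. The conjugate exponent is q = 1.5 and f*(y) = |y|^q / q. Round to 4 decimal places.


The conjugate exponent q satisfies 1/p + 1/q = 1.
p = 3, so q = 3/(3 - 1) = 1.5
|y|^q = 5.5265^1.5 = 12.992
f*(5.5265) = 12.992 / 1.5 = 8.6613


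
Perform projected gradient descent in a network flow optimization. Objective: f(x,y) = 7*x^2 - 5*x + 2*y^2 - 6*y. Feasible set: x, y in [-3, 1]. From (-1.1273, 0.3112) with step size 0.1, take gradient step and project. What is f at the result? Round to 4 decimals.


Step 1: Compute gradient at (-1.1273, 0.3112).
grad_x = 2*7*-1.1273 - 5 = -20.7822
grad_y = 2*2*0.3112 - 6 = -4.7552
Step 2: Gradient step.
x_raw = -1.1273 - 0.1*-20.7822 = 0.9509
y_raw = 0.3112 - 0.1*-4.7552 = 0.7867
Step 3: Project onto [-3, 1].
x_proj = clip(0.9509) = 0.9509
y_proj = clip(0.7867) = 0.7867
Step 4: Evaluate f.
f(0.9509, 0.7867) = -1.9073


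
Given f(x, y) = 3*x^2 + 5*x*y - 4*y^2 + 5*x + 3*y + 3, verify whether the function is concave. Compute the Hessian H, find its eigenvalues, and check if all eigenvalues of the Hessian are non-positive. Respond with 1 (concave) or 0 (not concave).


The Hessian of f(x,y) = 3*x^2 + 5*x*y - 4*y^2 + 5*x + 3*y + 3 is:
H = [[6, 5], [5, -8]]
Trace = 6 - 8 = -2
Determinant = 6*-8 - (5)^2 = -73
Discriminant = (-2)^2 - 4*-73 = 296.0
Eigenvalues: lambda_1 = -9.6023, lambda_2 = 7.6023
The function is not concave.

0


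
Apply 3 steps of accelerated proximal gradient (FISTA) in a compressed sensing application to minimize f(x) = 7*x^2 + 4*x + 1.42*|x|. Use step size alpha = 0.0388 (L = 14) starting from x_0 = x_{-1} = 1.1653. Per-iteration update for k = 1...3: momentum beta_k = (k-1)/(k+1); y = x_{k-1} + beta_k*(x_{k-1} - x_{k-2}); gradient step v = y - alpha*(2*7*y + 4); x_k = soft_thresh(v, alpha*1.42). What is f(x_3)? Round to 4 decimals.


FISTA on f(x) = 7*x^2 + 4*x + 1.42*|x|
L = 14, alpha = 0.0388
Iteration 1: beta = 0.0, y = 1.1653 + 0.0*(1.1653 - 1.1653) = 1.1653
  grad(y) = 20.3142, v = y - alpha*grad = 0.3771
  prox(v) = soft_thresh(0.3771, 0.0551) = 0.322
Iteration 2: beta = 0.3333, y = 0.322 + 0.3333*(0.322 - 1.1653) = 0.0409
  grad(y) = 4.5728, v = y - alpha*grad = -0.1365
  prox(v) = soft_thresh(-0.1365, 0.0551) = -0.0814
Iteration 3: beta = 0.5, y = -0.0814 + 0.5*(-0.0814 - 0.322) = -0.2831
  grad(y) = 0.0362, v = y - alpha*grad = -0.2845
  prox(v) = soft_thresh(-0.2845, 0.0551) = -0.2294
f(x_3) = 7*(-0.2294)^2 + 4*(-0.2294) + 1.42*|-0.2294| = -0.2235


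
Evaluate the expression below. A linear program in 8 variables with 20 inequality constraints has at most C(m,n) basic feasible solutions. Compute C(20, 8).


Each vertex corresponds to some choice of n active constraints out of m, so the number of vertices is at most C(m, n) = m! / (n!(m-n)!).
m = 20, n = 8
Numerator: 20 * 19 * 18 * 17 * 16 * 15 * 14 * 13
Denominator: 8! = 40320
C(20, 8) = 125970


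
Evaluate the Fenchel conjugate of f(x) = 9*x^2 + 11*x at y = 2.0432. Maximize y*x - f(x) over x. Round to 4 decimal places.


f*(y) = sup_x {y*x - a*x^2 - b*x} = sup_x {(y-b)*x - a*x^2}
FOC: (y - b) - 2a*x = 0 => x* = (y - b)/(2a)
x* = (2.0432 - 11)/(2*9) = -0.4976
f*(2.0432) = (y-b)^2/(4a) = (2.0432 - 11)^2/(4*9)
= 80.2243/36 = 2.2285


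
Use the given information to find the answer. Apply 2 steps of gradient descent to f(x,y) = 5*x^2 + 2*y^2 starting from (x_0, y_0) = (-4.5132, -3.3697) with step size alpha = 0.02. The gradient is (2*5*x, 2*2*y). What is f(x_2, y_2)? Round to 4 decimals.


Gradient descent on f(x,y) = 5*x^2 + 2*y^2.
Starting point: (-4.5132, -3.3697), alpha = 0.02
Step 1: grad_x = 2*5*-4.5132 = -45.132, grad_y = 2*2*-3.3697 = -13.4788
  x_1 = -4.5132 - 0.02*-45.132 = -3.6106
  y_1 = -3.3697 - 0.02*-13.4788 = -3.1001
Step 2: grad_x = 2*5*-3.6106 = -36.1056, grad_y = 2*2*-3.1001 = -12.4005
  x_2 = -3.6106 - 0.02*-36.1056 = -2.8884
  y_2 = -3.1001 - 0.02*-12.4005 = -2.8521
f(-2.8884, -2.8521) = 5*(-2.8884)^2 + 2*(-2.8521)^2 = 57.9848


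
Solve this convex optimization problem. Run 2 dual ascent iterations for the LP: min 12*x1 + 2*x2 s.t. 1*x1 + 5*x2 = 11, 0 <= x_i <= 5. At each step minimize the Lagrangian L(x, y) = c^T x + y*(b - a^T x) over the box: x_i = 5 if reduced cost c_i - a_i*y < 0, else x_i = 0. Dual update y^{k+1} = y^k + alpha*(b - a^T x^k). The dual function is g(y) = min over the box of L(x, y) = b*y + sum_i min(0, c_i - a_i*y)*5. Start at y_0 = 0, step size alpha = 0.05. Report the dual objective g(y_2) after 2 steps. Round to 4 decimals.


Dual ascent for LP: min 12*x1 + 2*x2, 1*x1 + 5*x2 = 11, 0 <= x_i <= 5
Step 1: y^k = 0.0, reduced costs: (12.0, 2.0)
  x^k = (0.0, 0.0), subgradient = b - a^T x = 11.0
  y^{k+1} = 0.0 + 0.05*11.0 = 0.55
Step 2: y^k = 0.55, reduced costs: (11.45, -0.75)
  x^k = (0.0, 5.0), subgradient = b - a^T x = -14.0
  y^{k+1} = 0.55 + 0.05*-14.0 = -0.15
Dual objective at y_2 = -0.15: reduced costs (12.15, 2.75), box minimizer x = (0.0, 0.0)
g(y_2) = b*y + (c1 - a1*y)*x1 + (c2 - a2*y)*x2 = 11*(-0.15) + 12.15*0.0 + 2.75*0.0 = -1.65 + 0.0 + 0.0 = -1.65


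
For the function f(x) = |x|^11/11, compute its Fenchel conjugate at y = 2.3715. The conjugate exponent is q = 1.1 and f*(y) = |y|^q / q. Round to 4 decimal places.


The conjugate exponent q satisfies 1/p + 1/q = 1.
p = 11, so q = 11/(11 - 1) = 1.1
|y|^q = 2.3715^1.1 = 2.5854
f*(2.3715) = 2.5854 / 1.1 = 2.3504


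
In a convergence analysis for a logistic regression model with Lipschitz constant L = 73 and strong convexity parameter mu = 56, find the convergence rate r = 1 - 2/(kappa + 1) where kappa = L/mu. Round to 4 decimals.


Step 1: Compute the condition number.
kappa = L/mu = 73/56 = 1.3036
Step 2: Compute the convergence rate.
r = 1 - 2/(kappa + 1) = 1 - 2*mu/(L + mu) = (L - mu)/(L + mu) = 17/129 = 0.1318


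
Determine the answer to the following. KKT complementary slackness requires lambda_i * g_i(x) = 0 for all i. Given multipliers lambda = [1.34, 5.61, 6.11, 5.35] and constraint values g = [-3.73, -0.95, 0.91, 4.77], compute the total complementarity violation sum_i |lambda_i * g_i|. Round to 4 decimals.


KKT complementary slackness check:
lambda_1 * g_1 = 1.34 * -3.73 = -4.9982
lambda_2 * g_2 = 5.61 * -0.95 = -5.3295
lambda_3 * g_3 = 6.11 * 0.91 = 5.5601
lambda_4 * g_4 = 5.35 * 4.77 = 25.5195
Total violation = 4.9982 + 5.3295 + 5.5601 + 25.5195 = 41.4073


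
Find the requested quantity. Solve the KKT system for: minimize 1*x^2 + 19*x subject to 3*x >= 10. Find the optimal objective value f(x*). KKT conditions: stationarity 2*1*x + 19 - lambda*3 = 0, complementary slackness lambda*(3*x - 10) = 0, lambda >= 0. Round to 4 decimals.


Step 1: Try lambda = 0 (constraint inactive).
x_unc = -19/(2*1) = -9.5
Check: 3*-9.5 = -28.5 < 10 -- violated!
Step 2: Constraint must be active: 3*x = 10
x* = 10/3 = 3.3333 (rounded; the exact value 10/3 is used below)
lambda = (2*1*(10/3) + 19)/3 = 8.5556
Step 3: Compute optimal value.
f(x*) = 1*(10/3)^2 + 19*(10/3) = 74.4444


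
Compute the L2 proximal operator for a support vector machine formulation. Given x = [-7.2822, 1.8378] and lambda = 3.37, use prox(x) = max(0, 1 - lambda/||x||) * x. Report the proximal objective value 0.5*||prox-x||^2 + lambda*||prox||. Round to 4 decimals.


Step 1: Compute ||x||.
||x|| = 7.5105
Step 2: Compute scaling factor.
scale = max(0, 1 - 3.37/7.5105) = 0.5513
Step 3: prox(x) = [-4.0146, 1.0132]
||prox(x)|| = 4.1405
Step 4: Proximal objective.
0.5*||prox-x||^2 = 5.6785
lambda*||prox|| = 13.9535
Total = 19.632


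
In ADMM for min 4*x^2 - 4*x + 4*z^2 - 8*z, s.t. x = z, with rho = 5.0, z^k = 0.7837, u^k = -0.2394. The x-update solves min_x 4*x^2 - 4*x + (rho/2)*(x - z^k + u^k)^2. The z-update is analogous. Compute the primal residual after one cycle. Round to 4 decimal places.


ADMM iteration with rho = 5.0, z^k = 0.7837, u^k = -0.2394
Step 1: x-update.
Minimize 4*x^2 - 4*x + (5.0/2)*(x - 0.7837 - 0.2394)^2
FOC: (2*4 + 5.0)*x = 4 + 5.0*(0.7837 + 0.2394)
x^{k+1} = 0.7012
Step 2: z-update.
Minimize 4*z^2 - 8*z + (5.0/2)*(0.7012 - z - 0.2394)^2
FOC: (2*4 + 5.0)*z = 8 + 5.0*(0.7012 - 0.2394)
z^{k+1} = 0.793
Step 3: u-update.
u^{k+1} = -0.2394 + 0.7012 - 0.793 = -0.3312
Step 4: Primal residual = |0.7012 - 0.793| = 0.0918


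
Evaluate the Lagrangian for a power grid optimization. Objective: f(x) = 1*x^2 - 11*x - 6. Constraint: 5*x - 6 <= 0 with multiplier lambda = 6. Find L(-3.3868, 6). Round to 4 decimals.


Step 1: Evaluate f(x).
f(-3.3868) = 1*(-3.3868)^2 - 11*(-3.3868) - 6 = 42.7252
Step 2: Evaluate g(x).
g(-3.3868) = 5*-3.3868 - 6 = -22.934
Step 3: Compute Lagrangian.
L = 42.7252 + 6*-22.934 = -94.8788
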